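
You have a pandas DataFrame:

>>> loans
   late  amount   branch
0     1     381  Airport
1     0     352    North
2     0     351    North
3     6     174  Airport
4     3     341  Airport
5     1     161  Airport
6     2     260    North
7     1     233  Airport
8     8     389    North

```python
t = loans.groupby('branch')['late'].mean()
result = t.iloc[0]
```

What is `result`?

2.4

group by branch, mean of late:
branch
Airport    2.4
North      2.5
Name: late, dtype: float64
Reading off the value at position 0, we get 2.4.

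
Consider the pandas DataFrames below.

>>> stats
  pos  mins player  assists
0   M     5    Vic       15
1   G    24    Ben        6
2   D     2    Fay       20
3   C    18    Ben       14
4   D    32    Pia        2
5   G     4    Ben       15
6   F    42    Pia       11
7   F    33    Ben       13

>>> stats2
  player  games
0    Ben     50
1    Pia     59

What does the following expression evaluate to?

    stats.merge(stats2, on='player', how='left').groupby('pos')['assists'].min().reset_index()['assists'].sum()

48

merge on 'player' (how='left') → 8 rows:
  pos  mins player  assists  games
0   M     5    Vic       15    NaN
1   G    24    Ben        6   50.0
2   D     2    Fay       20    NaN
3   C    18    Ben       14   50.0
4   D    32    Pia        2   59.0
5   G     4    Ben       15   50.0
6   F    42    Pia       11   59.0
7   F    33    Ben       13   50.0
group by pos, min of assists:
pos
C    14
D     2
F    11
G     6
M    15
Name: assists, dtype: int64
reset_index():
  pos  assists
0   C       14
1   D        2
2   F       11
3   G        6
4   M       15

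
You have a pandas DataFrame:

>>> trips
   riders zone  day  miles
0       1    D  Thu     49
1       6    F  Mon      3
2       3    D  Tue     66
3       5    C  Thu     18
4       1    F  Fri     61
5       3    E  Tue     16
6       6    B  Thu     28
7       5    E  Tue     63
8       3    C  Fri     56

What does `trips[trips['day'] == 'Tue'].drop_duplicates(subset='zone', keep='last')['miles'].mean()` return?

64.5

filter rows where day == 'Tue':
   riders zone  day  miles
2       3    D  Tue     66
5       3    E  Tue     16
7       5    E  Tue     63
drop duplicate zone (keep=last):
   riders zone  day  miles
2       3    D  Tue     66
7       5    E  Tue     63
Then the mean of column 'miles': 64.5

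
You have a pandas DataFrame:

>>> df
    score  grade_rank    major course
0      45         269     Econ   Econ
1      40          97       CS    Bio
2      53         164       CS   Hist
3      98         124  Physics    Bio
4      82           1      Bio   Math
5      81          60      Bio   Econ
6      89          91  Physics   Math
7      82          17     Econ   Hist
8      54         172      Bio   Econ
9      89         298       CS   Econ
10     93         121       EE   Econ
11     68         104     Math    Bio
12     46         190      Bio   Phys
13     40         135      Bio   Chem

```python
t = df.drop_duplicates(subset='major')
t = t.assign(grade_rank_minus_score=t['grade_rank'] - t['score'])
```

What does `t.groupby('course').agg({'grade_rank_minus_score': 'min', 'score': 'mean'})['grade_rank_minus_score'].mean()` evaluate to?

-9.0

drop duplicate major (keep=first):
    score  grade_rank    major course
0      45         269     Econ   Econ
1      40          97       CS    Bio
3      98         124  Physics    Bio
4      82           1      Bio   Math
10     93         121       EE   Econ
11     68         104     Math    Bio
add column grade_rank_minus_score = t['grade_rank'] - t['score']:
    score  grade_rank    major course  grade_rank_minus_score
0      45         269     Econ   Econ                     224
1      40          97       CS    Bio                      57
3      98         124  Physics    Bio                      26
4      82           1      Bio   Math                     -81
10     93         121       EE   Econ                      28
11     68         104     Math    Bio                      36
group by course: min(grade_rank_minus_score), mean(score):
        grade_rank_minus_score      score
course                                   
Bio                         26  68.666667
Econ                        28  69.000000
Math                       -81  82.000000
So mean() = -9.0.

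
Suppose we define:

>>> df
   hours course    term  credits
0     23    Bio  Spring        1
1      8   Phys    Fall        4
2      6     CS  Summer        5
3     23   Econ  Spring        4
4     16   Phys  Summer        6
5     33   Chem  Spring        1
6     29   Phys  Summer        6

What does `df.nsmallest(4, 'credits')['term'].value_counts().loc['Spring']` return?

3

take 4 rows with smallest credits:
   hours course    term  credits
0     23    Bio  Spring        1
5     33   Chem  Spring        1
1      8   Phys    Fall        4
3     23   Econ  Spring        4
value_counts of term:
term
Spring    3
Fall      1
Name: count, dtype: int64
Hence 3.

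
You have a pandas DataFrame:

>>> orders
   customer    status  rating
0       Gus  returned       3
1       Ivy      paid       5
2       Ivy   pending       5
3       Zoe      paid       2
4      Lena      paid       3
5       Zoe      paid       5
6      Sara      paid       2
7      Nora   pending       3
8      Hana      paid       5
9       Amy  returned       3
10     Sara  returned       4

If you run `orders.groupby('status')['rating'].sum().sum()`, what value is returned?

40

group by status, sum of rating:
status
paid        22
pending      8
returned    10
Name: rating, dtype: int64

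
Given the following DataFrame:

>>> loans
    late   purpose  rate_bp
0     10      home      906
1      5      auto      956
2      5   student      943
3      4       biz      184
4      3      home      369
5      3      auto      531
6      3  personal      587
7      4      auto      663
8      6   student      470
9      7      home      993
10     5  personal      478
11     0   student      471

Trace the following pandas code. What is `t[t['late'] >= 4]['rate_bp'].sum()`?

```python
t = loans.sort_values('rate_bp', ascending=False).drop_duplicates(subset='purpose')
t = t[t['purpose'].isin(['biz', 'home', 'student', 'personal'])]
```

sort by rate_bp descending:
    late   purpose  rate_bp
9      7      home      993
1      5      auto      956
2      5   student      943
0     10      home      906
7      4      auto      663
6      3  personal      587
5      3      auto      531
10     5  personal      478
11     0   student      471
8      6   student      470
4      3      home      369
3      4       biz      184
drop duplicate purpose (keep=first):
   late   purpose  rate_bp
9     7      home      993
1     5      auto      956
2     5   student      943
6     3  personal      587
3     4       biz      184
filter rows where purpose in ['biz', 'home', 'student', 'personal']:
   late   purpose  rate_bp
9     7      home      993
2     5   student      943
6     3  personal      587
3     4       biz      184
filter rows where late >= 4:
   late  purpose  rate_bp
9     7     home      993
2     5  student      943
3     4      biz      184
The sum of column 'rate_bp' is 2120.

2120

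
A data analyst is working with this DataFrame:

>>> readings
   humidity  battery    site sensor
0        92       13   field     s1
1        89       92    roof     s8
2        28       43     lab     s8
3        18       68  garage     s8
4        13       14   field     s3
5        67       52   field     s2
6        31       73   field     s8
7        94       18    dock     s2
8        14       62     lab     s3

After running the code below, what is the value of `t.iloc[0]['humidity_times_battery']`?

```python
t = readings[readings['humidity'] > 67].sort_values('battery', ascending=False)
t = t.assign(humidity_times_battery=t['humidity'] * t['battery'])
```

8188

filter rows where humidity > 67:
   humidity  battery   site sensor
0        92       13  field     s1
1        89       92   roof     s8
7        94       18   dock     s2
sort by battery descending:
   humidity  battery   site sensor
1        89       92   roof     s8
7        94       18   dock     s2
0        92       13  field     s1
add column humidity_times_battery = t['humidity'] * t['battery']:
   humidity  battery   site sensor  humidity_times_battery
1        89       92   roof     s8                    8188
7        94       18   dock     s2                    1692
0        92       13  field     s1                    1196
value at position 0, column 'humidity_times_battery' → 8188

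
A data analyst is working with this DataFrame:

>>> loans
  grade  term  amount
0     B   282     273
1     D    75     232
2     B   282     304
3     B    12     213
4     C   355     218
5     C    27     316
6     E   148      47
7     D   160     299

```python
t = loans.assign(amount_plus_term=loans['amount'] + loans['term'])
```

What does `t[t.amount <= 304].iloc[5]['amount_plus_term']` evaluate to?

add column amount_plus_term = loans['amount'] + loans['term']:
  grade  term  amount  amount_plus_term
0     B   282     273               555
1     D    75     232               307
2     B   282     304               586
3     B    12     213               225
4     C   355     218               573
5     C    27     316               343
6     E   148      47               195
7     D   160     299               459
filter rows where amount <= 304:
  grade  term  amount  amount_plus_term
0     B   282     273               555
1     D    75     232               307
2     B   282     304               586
3     B    12     213               225
4     C   355     218               573
6     E   148      47               195
7     D   160     299               459

195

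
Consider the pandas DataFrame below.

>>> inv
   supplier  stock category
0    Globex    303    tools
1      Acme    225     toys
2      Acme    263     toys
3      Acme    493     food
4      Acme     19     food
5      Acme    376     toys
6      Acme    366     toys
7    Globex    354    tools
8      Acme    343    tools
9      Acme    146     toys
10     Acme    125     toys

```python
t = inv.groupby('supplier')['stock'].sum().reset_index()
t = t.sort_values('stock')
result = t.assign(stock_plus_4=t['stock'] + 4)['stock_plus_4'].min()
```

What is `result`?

group by supplier, sum of stock:
supplier
Acme      2356
Globex     657
Name: stock, dtype: int64
reset_index():
  supplier  stock
0     Acme   2356
1   Globex    657
sort by stock:
  supplier  stock
1   Globex    657
0     Acme   2356
add column stock_plus_4 = t['stock'] + 4:
  supplier  stock  stock_plus_4
1   Globex    657           661
0     Acme   2356          2360
Taking the min of column 'stock_plus_4' gives 661.

661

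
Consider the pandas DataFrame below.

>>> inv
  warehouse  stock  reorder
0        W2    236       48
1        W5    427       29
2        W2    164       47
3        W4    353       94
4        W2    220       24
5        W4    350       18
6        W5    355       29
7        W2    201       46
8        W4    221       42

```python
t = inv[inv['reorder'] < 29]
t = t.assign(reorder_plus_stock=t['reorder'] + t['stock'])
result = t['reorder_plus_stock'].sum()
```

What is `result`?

612

filter rows where reorder < 29:
  warehouse  stock  reorder
4        W2    220       24
5        W4    350       18
add column reorder_plus_stock = t['reorder'] + t['stock']:
  warehouse  stock  reorder  reorder_plus_stock
4        W2    220       24                 244
5        W4    350       18                 368
The sum of column 'reorder_plus_stock' is 612.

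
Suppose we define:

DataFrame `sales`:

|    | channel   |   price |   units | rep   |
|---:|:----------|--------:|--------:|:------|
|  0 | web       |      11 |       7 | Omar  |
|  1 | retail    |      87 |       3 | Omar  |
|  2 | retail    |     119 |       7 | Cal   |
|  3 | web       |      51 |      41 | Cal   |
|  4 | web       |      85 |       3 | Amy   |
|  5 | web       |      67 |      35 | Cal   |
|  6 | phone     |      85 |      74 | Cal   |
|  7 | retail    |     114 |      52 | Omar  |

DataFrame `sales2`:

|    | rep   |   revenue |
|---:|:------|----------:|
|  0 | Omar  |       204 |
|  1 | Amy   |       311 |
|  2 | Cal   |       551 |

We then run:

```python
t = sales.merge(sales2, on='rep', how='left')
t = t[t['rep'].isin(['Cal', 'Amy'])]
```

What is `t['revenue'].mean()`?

503.0

merge on 'rep' (how='left') → 8 rows:
  channel  price  units   rep  revenue
0     web     11      7  Omar      204
1  retail     87      3  Omar      204
2  retail    119      7   Cal      551
3     web     51     41   Cal      551
4     web     85      3   Amy      311
5     web     67     35   Cal      551
6   phone     85     74   Cal      551
7  retail    114     52  Omar      204
filter rows where rep in ['Cal', 'Amy']:
  channel  price  units  rep  revenue
2  retail    119      7  Cal      551
3     web     51     41  Cal      551
4     web     85      3  Amy      311
5     web     67     35  Cal      551
6   phone     85     74  Cal      551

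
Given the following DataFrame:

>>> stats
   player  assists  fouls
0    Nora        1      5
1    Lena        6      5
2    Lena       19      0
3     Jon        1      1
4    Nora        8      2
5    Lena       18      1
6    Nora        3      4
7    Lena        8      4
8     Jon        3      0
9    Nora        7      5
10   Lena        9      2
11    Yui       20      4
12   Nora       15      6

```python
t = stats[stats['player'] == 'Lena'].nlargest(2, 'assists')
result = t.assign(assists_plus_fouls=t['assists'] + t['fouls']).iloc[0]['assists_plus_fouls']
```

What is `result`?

19

filter rows where player == 'Lena':
   player  assists  fouls
1    Lena        6      5
2    Lena       19      0
5    Lena       18      1
7    Lena        8      4
10   Lena        9      2
take 2 rows with largest assists:
  player  assists  fouls
2   Lena       19      0
5   Lena       18      1
add column assists_plus_fouls = t['assists'] + t['fouls']:
  player  assists  fouls  assists_plus_fouls
2   Lena       19      0                  19
5   Lena       18      1                  19
Taking the value at position 0, column 'assists_plus_fouls' gives 19.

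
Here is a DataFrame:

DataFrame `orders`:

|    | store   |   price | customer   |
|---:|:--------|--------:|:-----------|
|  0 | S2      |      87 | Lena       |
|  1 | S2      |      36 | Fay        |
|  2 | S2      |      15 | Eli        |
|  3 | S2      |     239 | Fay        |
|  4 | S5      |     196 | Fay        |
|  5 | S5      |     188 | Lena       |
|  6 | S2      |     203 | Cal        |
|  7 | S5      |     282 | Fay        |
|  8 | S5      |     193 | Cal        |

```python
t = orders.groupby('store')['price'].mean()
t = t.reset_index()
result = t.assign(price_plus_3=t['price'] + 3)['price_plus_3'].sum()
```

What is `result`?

group by store, mean of price:
store
S2    116.00
S5    214.75
Name: price, dtype: float64
reset_index():
  store   price
0    S2  116.00
1    S5  214.75
add column price_plus_3 = t['price'] + 3:
  store   price  price_plus_3
0    S2  116.00        119.00
1    S5  214.75        217.75

336.75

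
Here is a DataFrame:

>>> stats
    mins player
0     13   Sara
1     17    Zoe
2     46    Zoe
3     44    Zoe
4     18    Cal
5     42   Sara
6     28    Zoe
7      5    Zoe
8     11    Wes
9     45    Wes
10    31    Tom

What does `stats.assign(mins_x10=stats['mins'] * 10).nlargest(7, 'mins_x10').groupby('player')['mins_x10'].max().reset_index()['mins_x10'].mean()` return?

add column mins_x10 = stats['mins'] * 10:
    mins player  mins_x10
0     13   Sara       130
1     17    Zoe       170
2     46    Zoe       460
3     44    Zoe       440
4     18    Cal       180
5     42   Sara       420
6     28    Zoe       280
7      5    Zoe        50
8     11    Wes       110
9     45    Wes       450
10    31    Tom       310
take 7 rows with largest mins_x10:
    mins player  mins_x10
2     46    Zoe       460
9     45    Wes       450
3     44    Zoe       440
5     42   Sara       420
10    31    Tom       310
6     28    Zoe       280
4     18    Cal       180
group by player, max of mins_x10:
player
Cal     180
Sara    420
Tom     310
Wes     450
Zoe     460
Name: mins_x10, dtype: int64
reset_index():
  player  mins_x10
0    Cal       180
1   Sara       420
2    Tom       310
3    Wes       450
4    Zoe       460
Finally, mean of column 'mins_x10' = 364.0.

364.0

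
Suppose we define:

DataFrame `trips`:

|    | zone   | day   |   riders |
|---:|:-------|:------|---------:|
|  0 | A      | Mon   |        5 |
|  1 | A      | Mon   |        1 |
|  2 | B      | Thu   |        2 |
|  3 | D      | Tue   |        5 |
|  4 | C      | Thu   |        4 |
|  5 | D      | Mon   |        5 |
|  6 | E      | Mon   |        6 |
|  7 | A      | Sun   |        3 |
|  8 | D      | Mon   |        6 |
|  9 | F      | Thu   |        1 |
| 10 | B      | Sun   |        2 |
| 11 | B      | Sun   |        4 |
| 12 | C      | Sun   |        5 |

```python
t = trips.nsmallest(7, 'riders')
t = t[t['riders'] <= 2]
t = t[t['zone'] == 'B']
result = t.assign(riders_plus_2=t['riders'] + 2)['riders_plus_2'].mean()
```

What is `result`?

take 7 rows with smallest riders:
   zone  day  riders
1     A  Mon       1
9     F  Thu       1
2     B  Thu       2
10    B  Sun       2
7     A  Sun       3
4     C  Thu       4
11    B  Sun       4
filter rows where riders <= 2:
   zone  day  riders
1     A  Mon       1
9     F  Thu       1
2     B  Thu       2
10    B  Sun       2
filter rows where zone == 'B':
   zone  day  riders
2     B  Thu       2
10    B  Sun       2
add column riders_plus_2 = t['riders'] + 2:
   zone  day  riders  riders_plus_2
2     B  Thu       2              4
10    B  Sun       2              4
Reading off the mean of column 'riders_plus_2', we get 4.0.

4.0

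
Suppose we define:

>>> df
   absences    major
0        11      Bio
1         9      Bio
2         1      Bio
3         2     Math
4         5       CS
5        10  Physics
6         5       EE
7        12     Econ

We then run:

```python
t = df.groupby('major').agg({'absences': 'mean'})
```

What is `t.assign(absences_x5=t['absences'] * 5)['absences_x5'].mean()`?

34.1666666667

group by major, mean of absences:
         absences
major            
Bio           7.0
CS            5.0
EE            5.0
Econ         12.0
Math          2.0
Physics      10.0
add column absences_x5 = t['absences'] * 5:
         absences  absences_x5
major                         
Bio           7.0         35.0
CS            5.0         25.0
EE            5.0         25.0
Econ         12.0         60.0
Math          2.0         10.0
Physics      10.0         50.0
Reading off the mean of column 'absences_x5', we get 34.1666666667.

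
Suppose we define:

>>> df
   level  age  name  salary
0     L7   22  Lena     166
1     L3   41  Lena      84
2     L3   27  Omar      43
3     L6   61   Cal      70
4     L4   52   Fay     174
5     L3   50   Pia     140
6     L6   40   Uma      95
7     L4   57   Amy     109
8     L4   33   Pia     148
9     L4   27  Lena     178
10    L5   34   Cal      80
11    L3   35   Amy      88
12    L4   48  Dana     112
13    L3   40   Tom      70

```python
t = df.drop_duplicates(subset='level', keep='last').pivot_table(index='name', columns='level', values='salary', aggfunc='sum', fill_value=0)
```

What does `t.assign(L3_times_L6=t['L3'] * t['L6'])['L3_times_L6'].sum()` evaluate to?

drop duplicate level (keep=last):
   level  age  name  salary
0     L7   22  Lena     166
6     L6   40   Uma      95
10    L5   34   Cal      80
12    L4   48  Dana     112
13    L3   40   Tom      70
pivot: rows=name, cols=level, sum(salary):
level  L3   L4  L5  L6   L7
name                       
Cal     0    0  80   0    0
Dana    0  112   0   0    0
Lena    0    0   0   0  166
Tom    70    0   0   0    0
Uma     0    0   0  95    0
add column L3_times_L6 = t['L3'] * t['L6']:
level  L3   L4  L5  L6   L7  L3_times_L6
name                                    
Cal     0    0  80   0    0            0
Dana    0  112   0   0    0            0
Lena    0    0   0   0  166            0
Tom    70    0   0   0    0            0
Uma     0    0   0  95    0            0
Reading off the sum of column 'L3_times_L6', we get 0.

0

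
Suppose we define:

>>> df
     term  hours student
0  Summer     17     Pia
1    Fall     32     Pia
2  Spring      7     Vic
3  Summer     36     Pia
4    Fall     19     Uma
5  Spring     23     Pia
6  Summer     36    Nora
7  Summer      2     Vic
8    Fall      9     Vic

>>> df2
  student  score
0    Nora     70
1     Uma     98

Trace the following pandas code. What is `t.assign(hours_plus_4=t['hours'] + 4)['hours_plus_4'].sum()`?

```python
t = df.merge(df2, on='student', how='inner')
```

merge on 'student' (how='inner') → 2 rows:
     term  hours student  score
0    Fall     19     Uma     98
1  Summer     36    Nora     70
add column hours_plus_4 = t['hours'] + 4:
     term  hours student  score  hours_plus_4
0    Fall     19     Uma     98            23
1  Summer     36    Nora     70            40

63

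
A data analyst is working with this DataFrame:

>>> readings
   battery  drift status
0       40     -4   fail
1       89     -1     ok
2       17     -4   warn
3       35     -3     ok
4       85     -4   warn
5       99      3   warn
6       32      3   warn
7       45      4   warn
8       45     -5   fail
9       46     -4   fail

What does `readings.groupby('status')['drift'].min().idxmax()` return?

ok

group by status, min of drift:
status
fail   -5
ok     -3
warn   -4
Name: drift, dtype: int64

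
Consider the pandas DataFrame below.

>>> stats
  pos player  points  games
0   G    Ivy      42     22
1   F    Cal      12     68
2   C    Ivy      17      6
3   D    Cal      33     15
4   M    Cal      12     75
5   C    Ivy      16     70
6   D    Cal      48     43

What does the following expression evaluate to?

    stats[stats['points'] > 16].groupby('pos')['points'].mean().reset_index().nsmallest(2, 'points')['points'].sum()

filter rows where points > 16:
  pos player  points  games
0   G    Ivy      42     22
2   C    Ivy      17      6
3   D    Cal      33     15
6   D    Cal      48     43
group by pos, mean of points:
pos
C    17.0
D    40.5
G    42.0
Name: points, dtype: float64
reset_index():
  pos  points
0   C    17.0
1   D    40.5
2   G    42.0
take 2 rows with smallest points:
  pos  points
0   C    17.0
1   D    40.5
Reading off the sum of column 'points', we get 57.5.

57.5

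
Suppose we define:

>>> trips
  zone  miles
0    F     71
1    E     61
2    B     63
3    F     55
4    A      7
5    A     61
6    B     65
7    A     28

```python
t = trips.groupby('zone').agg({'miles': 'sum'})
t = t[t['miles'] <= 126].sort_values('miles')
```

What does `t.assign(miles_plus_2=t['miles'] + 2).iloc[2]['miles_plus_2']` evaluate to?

group by zone, sum of miles:
      miles
zone       
A        96
B       128
E        61
F       126
filter rows where miles <= 126:
      miles
zone       
A        96
E        61
F       126
sort by miles:
      miles
zone       
E        61
A        96
F       126
add column miles_plus_2 = t['miles'] + 2:
      miles  miles_plus_2
zone                     
E        61            63
A        96            98
F       126           128
Taking the value at position 2, column 'miles_plus_2' gives 128.

128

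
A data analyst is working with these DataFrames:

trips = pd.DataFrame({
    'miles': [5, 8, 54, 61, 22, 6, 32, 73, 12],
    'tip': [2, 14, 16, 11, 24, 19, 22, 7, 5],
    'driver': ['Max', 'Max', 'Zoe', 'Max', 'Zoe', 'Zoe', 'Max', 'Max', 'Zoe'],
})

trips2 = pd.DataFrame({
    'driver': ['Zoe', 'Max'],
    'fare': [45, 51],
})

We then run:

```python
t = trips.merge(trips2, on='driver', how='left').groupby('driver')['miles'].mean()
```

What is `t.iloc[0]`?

35.8

merge on 'driver' (how='left') → 9 rows:
   miles  tip driver  fare
0      5    2    Max    51
1      8   14    Max    51
2     54   16    Zoe    45
3     61   11    Max    51
4     22   24    Zoe    45
5      6   19    Zoe    45
6     32   22    Max    51
7     73    7    Max    51
8     12    5    Zoe    45
group by driver, mean of miles:
driver
Max    35.8
Zoe    23.5
Name: miles, dtype: float64
Hence 35.8.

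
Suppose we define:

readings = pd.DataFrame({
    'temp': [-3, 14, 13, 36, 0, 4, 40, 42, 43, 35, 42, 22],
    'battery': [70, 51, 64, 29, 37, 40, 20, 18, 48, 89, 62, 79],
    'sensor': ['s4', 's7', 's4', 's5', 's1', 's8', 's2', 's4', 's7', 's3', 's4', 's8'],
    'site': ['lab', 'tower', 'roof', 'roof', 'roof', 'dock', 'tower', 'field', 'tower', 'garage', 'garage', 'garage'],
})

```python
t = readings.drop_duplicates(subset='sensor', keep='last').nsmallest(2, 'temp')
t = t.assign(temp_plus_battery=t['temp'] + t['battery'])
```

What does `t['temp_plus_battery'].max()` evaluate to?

drop duplicate sensor (keep=last):
    temp  battery sensor    site
3     36       29     s5    roof
4      0       37     s1    roof
6     40       20     s2   tower
8     43       48     s7   tower
9     35       89     s3  garage
10    42       62     s4  garage
11    22       79     s8  garage
take 2 rows with smallest temp:
    temp  battery sensor    site
4      0       37     s1    roof
11    22       79     s8  garage
add column temp_plus_battery = t['temp'] + t['battery']:
    temp  battery sensor    site  temp_plus_battery
4      0       37     s1    roof                 37
11    22       79     s8  garage                101

101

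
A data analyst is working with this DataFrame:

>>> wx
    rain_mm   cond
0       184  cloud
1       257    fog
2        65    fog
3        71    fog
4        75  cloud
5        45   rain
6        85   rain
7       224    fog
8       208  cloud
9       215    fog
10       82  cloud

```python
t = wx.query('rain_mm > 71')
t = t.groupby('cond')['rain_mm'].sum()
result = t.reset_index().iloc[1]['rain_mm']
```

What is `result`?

696

filter rows where rain_mm > 71:
    rain_mm   cond
0       184  cloud
1       257    fog
4        75  cloud
6        85   rain
7       224    fog
8       208  cloud
9       215    fog
10       82  cloud
group by cond, sum of rain_mm:
cond
cloud    549
fog      696
rain      85
Name: rain_mm, dtype: int64
reset_index():
    cond  rain_mm
0  cloud      549
1    fog      696
2   rain       85
Hence 696.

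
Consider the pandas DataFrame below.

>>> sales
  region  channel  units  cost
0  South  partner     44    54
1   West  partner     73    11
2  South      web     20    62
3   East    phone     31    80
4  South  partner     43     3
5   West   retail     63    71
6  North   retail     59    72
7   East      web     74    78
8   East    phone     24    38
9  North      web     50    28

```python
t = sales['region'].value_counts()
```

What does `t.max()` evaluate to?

value_counts of region:
region
South    3
East     3
West     2
North    2
Name: count, dtype: int64

3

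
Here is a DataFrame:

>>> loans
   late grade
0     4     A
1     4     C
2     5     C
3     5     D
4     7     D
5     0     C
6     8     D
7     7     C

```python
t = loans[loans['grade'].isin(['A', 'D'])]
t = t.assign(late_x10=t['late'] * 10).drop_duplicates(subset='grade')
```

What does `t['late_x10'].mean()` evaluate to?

filter rows where grade in ['A', 'D']:
   late grade
0     4     A
3     5     D
4     7     D
6     8     D
add column late_x10 = t['late'] * 10:
   late grade  late_x10
0     4     A        40
3     5     D        50
4     7     D        70
6     8     D        80
drop duplicate grade (keep=first):
   late grade  late_x10
0     4     A        40
3     5     D        50
Taking the mean of column 'late_x10' gives 45.0.

45.0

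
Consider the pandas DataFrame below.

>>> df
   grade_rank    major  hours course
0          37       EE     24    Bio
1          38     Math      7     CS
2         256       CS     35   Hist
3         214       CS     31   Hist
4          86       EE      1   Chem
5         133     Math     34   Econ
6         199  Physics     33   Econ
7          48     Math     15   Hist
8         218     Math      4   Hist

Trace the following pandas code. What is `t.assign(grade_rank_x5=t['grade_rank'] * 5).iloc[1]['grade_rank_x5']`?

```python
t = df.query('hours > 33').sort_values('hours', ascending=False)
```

665

filter rows where hours > 33:
   grade_rank major  hours course
2         256    CS     35   Hist
5         133  Math     34   Econ
sort by hours descending:
   grade_rank major  hours course
2         256    CS     35   Hist
5         133  Math     34   Econ
add column grade_rank_x5 = t['grade_rank'] * 5:
   grade_rank major  hours course  grade_rank_x5
2         256    CS     35   Hist           1280
5         133  Math     34   Econ            665
Reading off the value at position 1, column 'grade_rank_x5', we get 665.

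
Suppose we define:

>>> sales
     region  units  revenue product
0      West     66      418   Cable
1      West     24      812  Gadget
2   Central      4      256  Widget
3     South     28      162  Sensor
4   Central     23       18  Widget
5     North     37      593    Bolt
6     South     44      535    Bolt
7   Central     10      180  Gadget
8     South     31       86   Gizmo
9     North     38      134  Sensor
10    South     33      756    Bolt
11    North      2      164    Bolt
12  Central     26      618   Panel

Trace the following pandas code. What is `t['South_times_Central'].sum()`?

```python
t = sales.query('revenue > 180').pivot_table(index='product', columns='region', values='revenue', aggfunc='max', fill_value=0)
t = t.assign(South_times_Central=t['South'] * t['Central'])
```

filter rows where revenue > 180:
     region  units  revenue product
0      West     66      418   Cable
1      West     24      812  Gadget
2   Central      4      256  Widget
5     North     37      593    Bolt
6     South     44      535    Bolt
10    South     33      756    Bolt
12  Central     26      618   Panel
pivot: rows=product, cols=region, max(revenue):
region   Central  North  South  West
product                             
Bolt           0    593    756     0
Cable          0      0      0   418
Gadget         0      0      0   812
Panel        618      0      0     0
Widget       256      0      0     0
add column South_times_Central = t['South'] * t['Central']:
region   Central  North  South  West  South_times_Central
product                                                  
Bolt           0    593    756     0                    0
Cable          0      0      0   418                    0
Gadget         0      0      0   812                    0
Panel        618      0      0     0                    0
Widget       256      0      0     0                    0
The sum of column 'South_times_Central' is 0.

0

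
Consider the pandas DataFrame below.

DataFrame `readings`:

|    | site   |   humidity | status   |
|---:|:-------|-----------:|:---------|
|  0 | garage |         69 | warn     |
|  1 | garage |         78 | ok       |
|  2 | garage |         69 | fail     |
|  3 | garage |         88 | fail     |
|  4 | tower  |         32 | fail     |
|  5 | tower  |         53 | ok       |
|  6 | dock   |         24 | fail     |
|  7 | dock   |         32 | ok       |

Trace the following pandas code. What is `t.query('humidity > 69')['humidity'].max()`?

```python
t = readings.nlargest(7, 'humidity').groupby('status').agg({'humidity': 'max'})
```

take 7 rows with largest humidity:
     site  humidity status
3  garage        88   fail
1  garage        78     ok
0  garage        69   warn
2  garage        69   fail
5   tower        53     ok
4   tower        32   fail
7    dock        32     ok
group by status, max of humidity:
        humidity
status          
fail          88
ok            78
warn          69
filter rows where humidity > 69:
        humidity
status          
fail          88
ok            78

88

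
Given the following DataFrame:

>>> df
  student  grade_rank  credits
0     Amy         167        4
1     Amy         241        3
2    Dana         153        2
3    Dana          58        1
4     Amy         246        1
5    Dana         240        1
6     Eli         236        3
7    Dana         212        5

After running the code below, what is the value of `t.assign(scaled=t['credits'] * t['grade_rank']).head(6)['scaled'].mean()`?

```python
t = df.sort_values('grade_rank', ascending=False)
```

sort by grade_rank descending:
  student  grade_rank  credits
4     Amy         246        1
1     Amy         241        3
5    Dana         240        1
6     Eli         236        3
7    Dana         212        5
0     Amy         167        4
2    Dana         153        2
3    Dana          58        1
add column scaled = t['credits'] * t['grade_rank']:
  student  grade_rank  credits  scaled
4     Amy         246        1     246
1     Amy         241        3     723
5    Dana         240        1     240
6     Eli         236        3     708
7    Dana         212        5    1060
0     Amy         167        4     668
2    Dana         153        2     306
3    Dana          58        1      58
take first 6 rows:
  student  grade_rank  credits  scaled
4     Amy         246        1     246
1     Amy         241        3     723
5    Dana         240        1     240
6     Eli         236        3     708
7    Dana         212        5    1060
0     Amy         167        4     668
Hence 607.5.

607.5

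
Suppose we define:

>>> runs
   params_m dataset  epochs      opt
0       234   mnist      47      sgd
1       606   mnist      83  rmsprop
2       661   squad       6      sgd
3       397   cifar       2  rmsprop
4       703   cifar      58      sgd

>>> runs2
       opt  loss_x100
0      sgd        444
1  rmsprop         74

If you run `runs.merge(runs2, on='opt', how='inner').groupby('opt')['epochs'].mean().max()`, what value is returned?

merge on 'opt' (how='inner') → 5 rows:
   params_m dataset  epochs      opt  loss_x100
0       234   mnist      47      sgd        444
1       606   mnist      83  rmsprop         74
2       661   squad       6      sgd        444
3       397   cifar       2  rmsprop         74
4       703   cifar      58      sgd        444
group by opt, mean of epochs:
opt
rmsprop    42.5
sgd        37.0
Name: epochs, dtype: float64
max of the resulting series → 42.5

42.5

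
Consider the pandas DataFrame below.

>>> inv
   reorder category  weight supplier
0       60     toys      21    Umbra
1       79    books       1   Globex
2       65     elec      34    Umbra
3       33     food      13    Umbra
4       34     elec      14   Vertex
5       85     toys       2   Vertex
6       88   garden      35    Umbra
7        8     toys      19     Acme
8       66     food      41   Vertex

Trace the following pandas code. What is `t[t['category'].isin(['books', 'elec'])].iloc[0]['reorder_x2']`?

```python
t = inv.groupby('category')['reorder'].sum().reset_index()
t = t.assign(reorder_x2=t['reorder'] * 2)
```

158

group by category, sum of reorder:
category
books      79
elec       99
food       99
garden     88
toys      153
Name: reorder, dtype: int64
reset_index():
  category  reorder
0    books       79
1     elec       99
2     food       99
3   garden       88
4     toys      153
add column reorder_x2 = t['reorder'] * 2:
  category  reorder  reorder_x2
0    books       79         158
1     elec       99         198
2     food       99         198
3   garden       88         176
4     toys      153         306
filter rows where category in ['books', 'elec']:
  category  reorder  reorder_x2
0    books       79         158
1     elec       99         198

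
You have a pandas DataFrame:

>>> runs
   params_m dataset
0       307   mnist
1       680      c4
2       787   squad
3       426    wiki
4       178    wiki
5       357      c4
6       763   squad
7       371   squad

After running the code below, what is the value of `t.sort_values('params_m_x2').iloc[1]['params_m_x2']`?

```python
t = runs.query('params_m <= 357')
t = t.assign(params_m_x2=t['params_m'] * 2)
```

614

filter rows where params_m <= 357:
   params_m dataset
0       307   mnist
4       178    wiki
5       357      c4
add column params_m_x2 = t['params_m'] * 2:
   params_m dataset  params_m_x2
0       307   mnist          614
4       178    wiki          356
5       357      c4          714
sort by params_m_x2:
   params_m dataset  params_m_x2
4       178    wiki          356
0       307   mnist          614
5       357      c4          714
So iloc[1]['params_m_x2'] = 614.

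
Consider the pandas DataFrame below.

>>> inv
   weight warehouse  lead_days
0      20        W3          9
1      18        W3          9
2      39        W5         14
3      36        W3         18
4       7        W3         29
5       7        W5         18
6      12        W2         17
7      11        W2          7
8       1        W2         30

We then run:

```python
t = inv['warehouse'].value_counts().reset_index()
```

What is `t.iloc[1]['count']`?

value_counts of warehouse:
warehouse
W3    4
W2    3
W5    2
Name: count, dtype: int64
reset_index():
  warehouse  count
0        W3      4
1        W2      3
2        W5      2

3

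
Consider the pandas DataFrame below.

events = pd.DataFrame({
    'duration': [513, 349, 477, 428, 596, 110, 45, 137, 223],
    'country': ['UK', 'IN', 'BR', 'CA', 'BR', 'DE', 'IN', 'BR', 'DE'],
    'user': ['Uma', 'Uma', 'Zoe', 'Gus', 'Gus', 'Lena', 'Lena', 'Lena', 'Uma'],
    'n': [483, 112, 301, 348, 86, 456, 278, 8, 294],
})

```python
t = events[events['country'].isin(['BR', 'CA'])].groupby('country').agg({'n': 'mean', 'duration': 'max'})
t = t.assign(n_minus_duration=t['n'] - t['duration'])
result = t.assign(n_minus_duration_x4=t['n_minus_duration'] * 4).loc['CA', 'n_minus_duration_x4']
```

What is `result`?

filter rows where country in ['BR', 'CA']:
   duration country  user    n
2       477      BR   Zoe  301
3       428      CA   Gus  348
4       596      BR   Gus   86
7       137      BR  Lena    8
group by country: mean(n), max(duration):
                  n  duration
country                      
BR       131.666667       596
CA       348.000000       428
add column n_minus_duration = t['n'] - t['duration']:
                  n  duration  n_minus_duration
country                                        
BR       131.666667       596       -464.333333
CA       348.000000       428        -80.000000
add column n_minus_duration_x4 = t['n_minus_duration'] * 4:
                  n  duration  n_minus_duration  n_minus_duration_x4
country                                                             
BR       131.666667       596       -464.333333         -1857.333333
CA       348.000000       428        -80.000000          -320.000000
Reading off the value at row 'CA', column 'n_minus_duration_x4', we get -320.0.

-320.0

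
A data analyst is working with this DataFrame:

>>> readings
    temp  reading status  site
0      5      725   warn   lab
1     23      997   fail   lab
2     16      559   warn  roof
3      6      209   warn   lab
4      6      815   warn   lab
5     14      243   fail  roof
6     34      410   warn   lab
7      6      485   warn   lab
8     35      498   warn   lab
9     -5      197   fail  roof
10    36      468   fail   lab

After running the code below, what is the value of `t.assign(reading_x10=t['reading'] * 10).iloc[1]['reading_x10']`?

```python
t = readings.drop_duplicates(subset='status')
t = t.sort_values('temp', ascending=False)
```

7250

drop duplicate status (keep=first):
   temp  reading status site
0     5      725   warn  lab
1    23      997   fail  lab
sort by temp descending:
   temp  reading status site
1    23      997   fail  lab
0     5      725   warn  lab
add column reading_x10 = t['reading'] * 10:
   temp  reading status site  reading_x10
1    23      997   fail  lab         9970
0     5      725   warn  lab         7250
Then the value at position 1, column 'reading_x10': 7250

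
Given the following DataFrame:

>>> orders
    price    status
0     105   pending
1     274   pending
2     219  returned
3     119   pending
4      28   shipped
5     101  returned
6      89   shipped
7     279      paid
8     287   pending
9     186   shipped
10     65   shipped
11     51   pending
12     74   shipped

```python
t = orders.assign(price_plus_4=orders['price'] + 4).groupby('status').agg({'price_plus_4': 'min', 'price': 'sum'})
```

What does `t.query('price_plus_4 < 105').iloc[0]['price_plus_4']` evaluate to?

55

add column price_plus_4 = orders['price'] + 4:
    price    status  price_plus_4
0     105   pending           109
1     274   pending           278
2     219  returned           223
3     119   pending           123
4      28   shipped            32
5     101  returned           105
6      89   shipped            93
7     279      paid           283
8     287   pending           291
9     186   shipped           190
10     65   shipped            69
11     51   pending            55
12     74   shipped            78
group by status: min(price_plus_4), sum(price):
          price_plus_4  price
status                       
paid               283    279
pending             55    836
returned           105    320
shipped             32    442
filter rows where price_plus_4 < 105:
         price_plus_4  price
status                      
pending            55    836
shipped            32    442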